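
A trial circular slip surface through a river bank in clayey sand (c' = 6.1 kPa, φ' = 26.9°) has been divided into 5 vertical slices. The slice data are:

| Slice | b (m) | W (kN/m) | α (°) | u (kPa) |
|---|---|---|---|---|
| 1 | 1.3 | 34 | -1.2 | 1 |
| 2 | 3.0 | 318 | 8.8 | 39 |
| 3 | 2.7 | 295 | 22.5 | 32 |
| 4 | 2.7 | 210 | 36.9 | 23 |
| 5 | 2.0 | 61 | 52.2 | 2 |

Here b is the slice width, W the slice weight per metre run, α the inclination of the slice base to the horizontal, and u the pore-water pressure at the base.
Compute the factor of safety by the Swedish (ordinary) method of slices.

Ordinary method of slices: FS = Σ[c'·Δl_i + (W_i cosα_i − u_i·Δl_i)·tanφ'] / Σ W_i sinα_i, with Δl_i = b_i / cosα_i.
Slice 1: Δl = 1.3/cos(-1.2°) = 1.300 m; N'_1 = 34·cos(-1.2°) − 1·1.300 = 32.7; c'Δl = 7.93; W sinα = -0.7
Slice 2: Δl = 3.0/cos8.8° = 3.036 m; N'_2 = 318·cos8.8° − 39·3.036 = 195.9; c'Δl = 18.52; W sinα = 48.6
Slice 3: Δl = 2.7/cos22.5° = 2.922 m; N'_3 = 295·cos22.5° − 32·2.922 = 179.0; c'Δl = 17.83; W sinα = 112.9
Slice 4: Δl = 2.7/cos36.9° = 3.376 m; N'_4 = 210·cos36.9° − 23·3.376 = 90.3; c'Δl = 20.60; W sinα = 126.1
Slice 5: Δl = 2.0/cos52.2° = 3.263 m; N'_5 = 61·cos52.2° − 2·3.263 = 30.9; c'Δl = 19.91; W sinα = 48.2
Σc'Δl = 84.8 kN/m; ΣN' = 528.7 kN/m; ΣW sinα = 335.1 kN/m
Resisting = 84.8 + 528.7·tan26.9° = 84.8 + 268.2 = 353.0 kN/m
FS = 353.0 / 335.1 = 1.053

FS = 1.05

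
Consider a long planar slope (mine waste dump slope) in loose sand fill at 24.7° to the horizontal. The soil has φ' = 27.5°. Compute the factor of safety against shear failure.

FS = 1.13

For a dry cohesionless infinite slope the factor of safety is FS = tanφ' / tanβ.
FS = tan27.5° / tan24.7° = 0.5206 / 0.4599 = 1.132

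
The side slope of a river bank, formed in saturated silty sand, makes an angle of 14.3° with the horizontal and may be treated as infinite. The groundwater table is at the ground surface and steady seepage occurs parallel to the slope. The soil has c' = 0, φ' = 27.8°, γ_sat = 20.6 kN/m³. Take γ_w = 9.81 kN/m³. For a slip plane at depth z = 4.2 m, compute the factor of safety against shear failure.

FS = 1.08

With seepage parallel to the slope and the water table at the surface, the effective normal stress on the slip plane uses the buoyant unit weight γ' = γ_sat − γ_w while the driving shear stress uses γ_sat:
FS = [c' + γ' z cos²β tanφ'] / [γ_sat z sinβ cosβ]
(For c' = 0 this reduces to FS = (γ'/γ_sat)·tanφ'/tanβ.)
γ' = 20.6 − 9.81 = 10.79 kN/m³
Numerator = 0.0 + 10.79·4.2·cos²14.3°·tan27.8° = 0.0 + 10.79·4.2·0.9390·0.5272 = 22.436 kPa
Denominator = 20.6·4.2·sin14.3°·cos14.3° = 20.6·4.2·0.2470·0.9690 = 20.708 kPa
FS = 22.436 / 20.708 = 1.083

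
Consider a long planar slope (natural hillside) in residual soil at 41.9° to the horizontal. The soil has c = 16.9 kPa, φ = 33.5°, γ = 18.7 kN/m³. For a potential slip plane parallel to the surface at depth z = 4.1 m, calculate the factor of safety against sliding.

FS = 1.18

For an infinite slope with a slip plane parallel to the surface (no pore pressure): FS = [c + γz cos²β tanφ] / [γz sinβ cosβ].
γz = 18.7·4.1 = 76.67 kN/m²
Numerator = 16.9 + 76.67·cos²41.9°·tan33.5° = 16.9 + 76.67·0.5540·0.6619 = 45.014 kPa
Denominator = 76.67·sin41.9°·cos41.9° = 76.67·0.6678·0.7443 = 38.111 kPa
FS = 45.014 / 38.111 = 1.181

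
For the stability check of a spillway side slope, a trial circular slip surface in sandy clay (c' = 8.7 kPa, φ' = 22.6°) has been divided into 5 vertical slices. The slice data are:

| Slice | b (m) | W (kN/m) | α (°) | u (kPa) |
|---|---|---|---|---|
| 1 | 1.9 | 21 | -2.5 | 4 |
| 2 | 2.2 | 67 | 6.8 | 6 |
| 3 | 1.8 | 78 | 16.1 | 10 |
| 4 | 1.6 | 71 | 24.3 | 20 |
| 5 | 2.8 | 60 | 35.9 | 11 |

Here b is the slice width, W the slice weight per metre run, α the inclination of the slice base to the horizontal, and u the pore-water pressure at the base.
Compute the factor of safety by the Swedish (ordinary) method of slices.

FS = 1.78

Ordinary method of slices: FS = Σ[c'·Δl_i + (W_i cosα_i − u_i·Δl_i)·tanφ'] / Σ W_i sinα_i, with Δl_i = b_i / cosα_i.
Slice 1: Δl = 1.9/cos(-2.5°) = 1.902 m; N'_1 = 21·cos(-2.5°) − 4·1.902 = 13.4; c'Δl = 16.55; W sinα = -0.9
Slice 2: Δl = 2.2/cos6.8° = 2.216 m; N'_2 = 67·cos6.8° − 6·2.216 = 53.2; c'Δl = 19.28; W sinα = 7.9
Slice 3: Δl = 1.8/cos16.1° = 1.873 m; N'_3 = 78·cos16.1° − 10·1.873 = 56.2; c'Δl = 16.30; W sinα = 21.6
Slice 4: Δl = 1.6/cos24.3° = 1.756 m; N'_4 = 71·cos24.3° − 20·1.756 = 29.6; c'Δl = 15.27; W sinα = 29.2
Slice 5: Δl = 2.8/cos35.9° = 3.457 m; N'_5 = 60·cos35.9° − 11·3.457 = 10.6; c'Δl = 30.07; W sinα = 35.2
Σc'Δl = 97.5 kN/m; ΣN' = 163.0 kN/m; ΣW sinα = 93.0 kN/m
Resisting = 97.5 + 163.0·tan22.6° = 97.5 + 67.8 = 165.3 kN/m
FS = 165.3 / 93.0 = 1.777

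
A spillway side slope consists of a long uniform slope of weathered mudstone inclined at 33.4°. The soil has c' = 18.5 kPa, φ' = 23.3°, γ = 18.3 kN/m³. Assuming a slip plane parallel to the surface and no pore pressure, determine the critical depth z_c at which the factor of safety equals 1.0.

Setting FS = 1.00 in FS = [c' + γz cos²β tanφ'] / [γz sinβ cosβ] and solving for z:
z = c' / [γ cosβ (FS·sinβ − cosβ·tanφ')]
  = 18.5 / [18.3·cos33.4°·(1.00·sin33.4° − cos33.4°·tan23.3°)]
  = 18.5 / [18.3·0.8348·(1.00·0.5505 − 0.8348·0.4307)]
  = 18.5 / 2.9171 = 6.342 m

z_c = 6.34 m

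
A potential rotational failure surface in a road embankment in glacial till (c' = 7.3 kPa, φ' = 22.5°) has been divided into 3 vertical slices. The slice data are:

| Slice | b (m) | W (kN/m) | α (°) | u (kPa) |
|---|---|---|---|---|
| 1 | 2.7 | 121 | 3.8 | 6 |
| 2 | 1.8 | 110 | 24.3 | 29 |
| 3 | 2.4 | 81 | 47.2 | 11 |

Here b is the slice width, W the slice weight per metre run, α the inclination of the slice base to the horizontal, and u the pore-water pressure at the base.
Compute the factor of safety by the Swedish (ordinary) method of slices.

FS = 1.13

Ordinary method of slices: FS = Σ[c'·Δl_i + (W_i cosα_i − u_i·Δl_i)·tanφ'] / Σ W_i sinα_i, with Δl_i = b_i / cosα_i.
Slice 1: Δl = 2.7/cos3.8° = 2.706 m; N'_1 = 121·cos3.8° − 6·2.706 = 104.5; c'Δl = 19.75; W sinα = 8.0
Slice 2: Δl = 1.8/cos24.3° = 1.975 m; N'_2 = 110·cos24.3° − 29·1.975 = 43.0; c'Δl = 14.42; W sinα = 45.3
Slice 3: Δl = 2.4/cos47.2° = 3.532 m; N'_3 = 81·cos47.2° − 11·3.532 = 16.2; c'Δl = 25.79; W sinα = 59.4
Σc'Δl = 60.0 kN/m; ΣN' = 163.7 kN/m; ΣW sinα = 112.7 kN/m
Resisting = 60.0 + 163.7·tan22.5° = 60.0 + 67.8 = 127.7 kN/m
FS = 127.7 / 112.7 = 1.133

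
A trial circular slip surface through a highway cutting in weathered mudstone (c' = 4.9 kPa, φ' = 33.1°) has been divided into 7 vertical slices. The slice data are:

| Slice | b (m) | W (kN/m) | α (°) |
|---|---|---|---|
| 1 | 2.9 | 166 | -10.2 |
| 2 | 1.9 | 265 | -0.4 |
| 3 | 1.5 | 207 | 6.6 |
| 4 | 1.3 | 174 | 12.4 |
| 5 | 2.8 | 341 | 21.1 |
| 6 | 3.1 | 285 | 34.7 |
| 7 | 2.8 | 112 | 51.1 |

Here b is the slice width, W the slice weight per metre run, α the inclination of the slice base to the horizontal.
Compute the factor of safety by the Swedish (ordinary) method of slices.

Ordinary method of slices: FS = Σ[c'·Δl_i + (W_i cosα_i)·tanφ'] / Σ W_i sinα_i, with Δl_i = b_i / cosα_i.
Slice 1: Δl = 2.9/cos(-10.2°) = 2.947 m; N'_1 = 166·cos(-10.2°) = 163.4; c'Δl = 14.44; W sinα = -29.4
Slice 2: Δl = 1.9/cos(-0.4°) = 1.900 m; N'_2 = 265·cos(-0.4°) = 265.0; c'Δl = 9.31; W sinα = -1.9
Slice 3: Δl = 1.5/cos6.6° = 1.510 m; N'_3 = 207·cos6.6° = 205.6; c'Δl = 7.40; W sinα = 23.8
Slice 4: Δl = 1.3/cos12.4° = 1.331 m; N'_4 = 174·cos12.4° = 169.9; c'Δl = 6.52; W sinα = 37.4
Slice 5: Δl = 2.8/cos21.1° = 3.001 m; N'_5 = 341·cos21.1° = 318.1; c'Δl = 14.71; W sinα = 122.8
Slice 6: Δl = 3.1/cos34.7° = 3.771 m; N'_6 = 285·cos34.7° = 234.3; c'Δl = 18.48; W sinα = 162.2
Slice 7: Δl = 2.8/cos51.1° = 4.459 m; N'_7 = 112·cos51.1° = 70.3; c'Δl = 21.85; W sinα = 87.2
Σc'Δl = 92.7 kN/m; ΣN' = 1426.7 kN/m; ΣW sinα = 402.1 kN/m
Resisting = 92.7 + 1426.7·tan33.1° = 92.7 + 930.1 = 1022.8 kN/m
FS = 1022.8 / 402.1 = 2.544

FS = 2.54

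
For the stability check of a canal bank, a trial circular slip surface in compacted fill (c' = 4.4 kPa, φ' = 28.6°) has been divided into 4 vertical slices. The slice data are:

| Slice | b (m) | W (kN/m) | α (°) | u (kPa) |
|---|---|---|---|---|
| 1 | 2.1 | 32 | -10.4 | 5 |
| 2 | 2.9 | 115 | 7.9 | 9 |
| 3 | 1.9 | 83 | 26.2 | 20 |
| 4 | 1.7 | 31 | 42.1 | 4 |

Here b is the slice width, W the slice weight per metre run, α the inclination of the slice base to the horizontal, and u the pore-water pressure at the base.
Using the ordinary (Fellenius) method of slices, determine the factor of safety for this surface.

FS = 1.87

Ordinary method of slices: FS = Σ[c'·Δl_i + (W_i cosα_i − u_i·Δl_i)·tanφ'] / Σ W_i sinα_i, with Δl_i = b_i / cosα_i.
Slice 1: Δl = 2.1/cos(-10.4°) = 2.135 m; N'_1 = 32·cos(-10.4°) − 5·2.135 = 20.8; c'Δl = 9.39; W sinα = -5.8
Slice 2: Δl = 2.9/cos7.9° = 2.928 m; N'_2 = 115·cos7.9° − 9·2.928 = 87.6; c'Δl = 12.88; W sinα = 15.8
Slice 3: Δl = 1.9/cos26.2° = 2.118 m; N'_3 = 83·cos26.2° − 20·2.118 = 32.1; c'Δl = 9.32; W sinα = 36.6
Slice 4: Δl = 1.7/cos42.1° = 2.291 m; N'_4 = 31·cos42.1° − 4·2.291 = 13.8; c'Δl = 10.08; W sinα = 20.8
Σc'Δl = 41.7 kN/m; ΣN' = 154.3 kN/m; ΣW sinα = 67.5 kN/m
Resisting = 41.7 + 154.3·tan28.6° = 41.7 + 84.1 = 125.8 kN/m
FS = 125.8 / 67.5 = 1.865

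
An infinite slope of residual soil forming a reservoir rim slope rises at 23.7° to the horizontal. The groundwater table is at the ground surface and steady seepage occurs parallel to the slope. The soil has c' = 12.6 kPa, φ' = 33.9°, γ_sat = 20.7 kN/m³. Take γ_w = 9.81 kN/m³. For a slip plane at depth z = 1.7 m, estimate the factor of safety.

With seepage parallel to the slope and the water table at the surface, the effective normal stress on the slip plane uses the buoyant unit weight γ' = γ_sat − γ_w while the driving shear stress uses γ_sat:
FS = [c' + γ' z cos²β tanφ'] / [γ_sat z sinβ cosβ]
γ' = 20.7 − 9.81 = 10.89 kN/m³
Numerator = 12.6 + 10.89·1.7·cos²23.7°·tan33.9° = 12.6 + 10.89·1.7·0.8384·0.6720 = 23.030 kPa
Denominator = 20.7·1.7·sin23.7°·cos23.7° = 20.7·1.7·0.4019·0.9157 = 12.952 kPa
FS = 23.030 / 12.952 = 1.778

FS = 1.78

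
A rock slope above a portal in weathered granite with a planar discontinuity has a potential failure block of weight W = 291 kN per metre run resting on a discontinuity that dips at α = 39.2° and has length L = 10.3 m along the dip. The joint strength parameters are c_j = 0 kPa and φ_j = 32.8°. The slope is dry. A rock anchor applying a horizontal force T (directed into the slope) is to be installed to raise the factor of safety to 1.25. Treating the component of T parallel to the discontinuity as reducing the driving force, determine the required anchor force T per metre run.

T = 61 kN/m

Resolving forces along and normal to the sliding plane, with the horizontal anchor force T adding T·sinα to the effective normal force and T·cosα acting up the plane against the driving force:
FS = [c_jL + (W cosα + T sinα) tanφ_j] / [W sinα − T cosα]
Without the anchor: N' = 225.5 kN/m, driving T_d = 183.9 kN/m, resisting R = 0·10.3 + 225.5·tan32.8° = 145.3 kN/m, FS = 0.79.
Setting FS = 1.25 and solving for T:
1.25·(183.9 − T cos39.2°) = 145.3 + T sin39.2°·tan32.8°
T·(sin39.2°·tan32.8° + 1.25·cos39.2°) = 1.25·183.9 − 145.3
T·(0.6320·0.6445 + 1.25·0.7749) = 229.9 − 145.3 = 84.6
T·1.3760 = 84.6
T = 61.5 kN/m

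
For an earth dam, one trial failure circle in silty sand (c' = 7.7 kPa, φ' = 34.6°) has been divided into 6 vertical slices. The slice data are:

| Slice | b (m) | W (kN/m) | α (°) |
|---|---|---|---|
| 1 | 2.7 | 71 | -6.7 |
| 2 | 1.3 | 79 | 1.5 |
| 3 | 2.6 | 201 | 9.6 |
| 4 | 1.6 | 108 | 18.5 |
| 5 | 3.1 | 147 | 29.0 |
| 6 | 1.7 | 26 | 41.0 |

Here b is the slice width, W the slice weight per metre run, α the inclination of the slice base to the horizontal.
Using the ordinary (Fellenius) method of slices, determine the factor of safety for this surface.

Ordinary method of slices: FS = Σ[c'·Δl_i + (W_i cosα_i)·tanφ'] / Σ W_i sinα_i, with Δl_i = b_i / cosα_i.
Slice 1: Δl = 2.7/cos(-6.7°) = 2.719 m; N'_1 = 71·cos(-6.7°) = 70.5; c'Δl = 20.93; W sinα = -8.3
Slice 2: Δl = 1.3/cos1.5° = 1.300 m; N'_2 = 79·cos1.5° = 79.0; c'Δl = 10.01; W sinα = 2.1
Slice 3: Δl = 2.6/cos9.6° = 2.637 m; N'_3 = 201·cos9.6° = 198.2; c'Δl = 20.30; W sinα = 33.5
Slice 4: Δl = 1.6/cos18.5° = 1.687 m; N'_4 = 108·cos18.5° = 102.4; c'Δl = 12.99; W sinα = 34.3
Slice 5: Δl = 3.1/cos29.0° = 3.544 m; N'_5 = 147·cos29.0° = 128.6; c'Δl = 27.29; W sinα = 71.3
Slice 6: Δl = 1.7/cos41.0° = 2.253 m; N'_6 = 26·cos41.0° = 19.6; c'Δl = 17.34; W sinα = 17.1
Σc'Δl = 108.9 kN/m; ΣN' = 598.3 kN/m; ΣW sinα = 149.9 kN/m
Resisting = 108.9 + 598.3·tan34.6° = 108.9 + 412.7 = 521.6 kN/m
FS = 521.6 / 149.9 = 3.480

FS = 3.48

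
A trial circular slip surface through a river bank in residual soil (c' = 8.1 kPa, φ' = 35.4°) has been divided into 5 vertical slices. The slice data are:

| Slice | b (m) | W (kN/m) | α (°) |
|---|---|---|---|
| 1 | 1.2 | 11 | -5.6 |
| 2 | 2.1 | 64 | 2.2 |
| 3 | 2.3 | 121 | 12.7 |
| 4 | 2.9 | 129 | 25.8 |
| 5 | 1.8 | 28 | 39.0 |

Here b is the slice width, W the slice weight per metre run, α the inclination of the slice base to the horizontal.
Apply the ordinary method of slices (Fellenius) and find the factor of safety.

FS = 3.20

Ordinary method of slices: FS = Σ[c'·Δl_i + (W_i cosα_i)·tanφ'] / Σ W_i sinα_i, with Δl_i = b_i / cosα_i.
Slice 1: Δl = 1.2/cos(-5.6°) = 1.206 m; N'_1 = 11·cos(-5.6°) = 10.9; c'Δl = 9.77; W sinα = -1.1
Slice 2: Δl = 2.1/cos2.2° = 2.102 m; N'_2 = 64·cos2.2° = 64.0; c'Δl = 17.02; W sinα = 2.5
Slice 3: Δl = 2.3/cos12.7° = 2.358 m; N'_3 = 121·cos12.7° = 118.0; c'Δl = 19.10; W sinα = 26.6
Slice 4: Δl = 2.9/cos25.8° = 3.221 m; N'_4 = 129·cos25.8° = 116.1; c'Δl = 26.09; W sinα = 56.1
Slice 5: Δl = 1.8/cos39.0° = 2.316 m; N'_5 = 28·cos39.0° = 21.8; c'Δl = 18.76; W sinα = 17.6
Σc'Δl = 90.7 kN/m; ΣN' = 330.8 kN/m; ΣW sinα = 101.8 kN/m
Resisting = 90.7 + 330.8·tan35.4° = 90.7 + 235.1 = 325.9 kN/m
FS = 325.9 / 101.8 = 3.202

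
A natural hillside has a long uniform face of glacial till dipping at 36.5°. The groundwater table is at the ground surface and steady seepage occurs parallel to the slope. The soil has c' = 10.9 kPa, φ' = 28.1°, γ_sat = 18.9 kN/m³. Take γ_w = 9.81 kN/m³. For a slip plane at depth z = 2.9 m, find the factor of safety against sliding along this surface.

FS = 0.76

With seepage parallel to the slope and the water table at the surface, the effective normal stress on the slip plane uses the buoyant unit weight γ' = γ_sat − γ_w while the driving shear stress uses γ_sat:
FS = [c' + γ' z cos²β tanφ'] / [γ_sat z sinβ cosβ]
γ' = 18.9 − 9.81 = 9.09 kN/m³
Numerator = 10.9 + 9.09·2.9·cos²36.5°·tan28.1° = 10.9 + 9.09·2.9·0.6462·0.5340 = 19.995 kPa
Denominator = 18.9·2.9·sin36.5°·cos36.5° = 18.9·2.9·0.5948·0.8039 = 26.208 kPa
FS = 19.995 / 26.208 = 0.763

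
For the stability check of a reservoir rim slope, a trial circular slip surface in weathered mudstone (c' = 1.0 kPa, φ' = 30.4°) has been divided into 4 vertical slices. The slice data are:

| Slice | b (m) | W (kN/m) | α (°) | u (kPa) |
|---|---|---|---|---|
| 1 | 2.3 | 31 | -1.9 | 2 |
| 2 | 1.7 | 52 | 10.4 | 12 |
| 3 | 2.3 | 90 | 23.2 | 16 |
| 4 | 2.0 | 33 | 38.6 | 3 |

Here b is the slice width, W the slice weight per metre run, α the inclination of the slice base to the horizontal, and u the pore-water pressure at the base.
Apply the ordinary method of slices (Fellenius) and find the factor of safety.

Ordinary method of slices: FS = Σ[c'·Δl_i + (W_i cosα_i − u_i·Δl_i)·tanφ'] / Σ W_i sinα_i, with Δl_i = b_i / cosα_i.
Slice 1: Δl = 2.3/cos(-1.9°) = 2.301 m; N'_1 = 31·cos(-1.9°) − 2·2.301 = 26.4; c'Δl = 2.30; W sinα = -1.0
Slice 2: Δl = 1.7/cos10.4° = 1.728 m; N'_2 = 52·cos10.4° − 12·1.728 = 30.4; c'Δl = 1.73; W sinα = 9.4
Slice 3: Δl = 2.3/cos23.2° = 2.502 m; N'_3 = 90·cos23.2° − 16·2.502 = 42.7; c'Δl = 2.50; W sinα = 35.5
Slice 4: Δl = 2.0/cos38.6° = 2.559 m; N'_4 = 33·cos38.6° − 3·2.559 = 18.1; c'Δl = 2.56; W sinα = 20.6
Σc'Δl = 9.1 kN/m; ΣN' = 117.6 kN/m; ΣW sinα = 64.4 kN/m
Resisting = 9.1 + 117.6·tan30.4° = 9.1 + 69.0 = 78.1 kN/m
FS = 78.1 / 64.4 = 1.212

FS = 1.21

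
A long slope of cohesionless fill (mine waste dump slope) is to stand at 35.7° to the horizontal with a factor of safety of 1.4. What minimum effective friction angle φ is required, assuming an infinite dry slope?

FS = tanφ/tanβ ⇒ tanφ = FS · tanβ = 1.4 · tan35.7° = 1.0060
φ = arctan(1.0060) = 45.17°

φ = 45.2°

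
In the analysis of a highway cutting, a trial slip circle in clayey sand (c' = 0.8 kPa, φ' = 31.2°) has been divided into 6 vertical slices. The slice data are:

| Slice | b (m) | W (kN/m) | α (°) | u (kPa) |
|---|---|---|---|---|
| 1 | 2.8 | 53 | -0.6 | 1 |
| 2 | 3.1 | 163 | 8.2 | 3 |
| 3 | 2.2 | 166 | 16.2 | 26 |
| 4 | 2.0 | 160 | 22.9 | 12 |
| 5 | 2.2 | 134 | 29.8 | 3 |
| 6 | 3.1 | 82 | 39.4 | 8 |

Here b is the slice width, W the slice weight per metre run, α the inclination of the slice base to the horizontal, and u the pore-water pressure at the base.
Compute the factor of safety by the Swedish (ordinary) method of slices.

Ordinary method of slices: FS = Σ[c'·Δl_i + (W_i cosα_i − u_i·Δl_i)·tanφ'] / Σ W_i sinα_i, with Δl_i = b_i / cosα_i.
Slice 1: Δl = 2.8/cos(-0.6°) = 2.800 m; N'_1 = 53·cos(-0.6°) − 1·2.800 = 50.2; c'Δl = 2.24; W sinα = -0.6
Slice 2: Δl = 3.1/cos8.2° = 3.132 m; N'_2 = 163·cos8.2° − 3·3.132 = 151.9; c'Δl = 2.51; W sinα = 23.2
Slice 3: Δl = 2.2/cos16.2° = 2.291 m; N'_3 = 166·cos16.2° − 26·2.291 = 99.8; c'Δl = 1.83; W sinα = 46.3
Slice 4: Δl = 2.0/cos22.9° = 2.171 m; N'_4 = 160·cos22.9° − 12·2.171 = 121.3; c'Δl = 1.74; W sinα = 62.3
Slice 5: Δl = 2.2/cos29.8° = 2.535 m; N'_5 = 134·cos29.8° − 3·2.535 = 108.7; c'Δl = 2.03; W sinα = 66.6
Slice 6: Δl = 3.1/cos39.4° = 4.012 m; N'_6 = 82·cos39.4° − 8·4.012 = 31.3; c'Δl = 3.21; W sinα = 52.0
Σc'Δl = 13.6 kN/m; ΣN' = 563.3 kN/m; ΣW sinα = 249.9 kN/m
Resisting = 13.6 + 563.3·tan31.2° = 13.6 + 341.1 = 354.7 kN/m
FS = 354.7 / 249.9 = 1.419

FS = 1.42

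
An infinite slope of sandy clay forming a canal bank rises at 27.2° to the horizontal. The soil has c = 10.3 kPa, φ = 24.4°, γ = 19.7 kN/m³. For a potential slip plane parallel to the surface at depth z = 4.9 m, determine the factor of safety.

FS = 1.15

For an infinite slope with a slip plane parallel to the surface (no pore pressure): FS = [c + γz cos²β tanφ] / [γz sinβ cosβ].
γz = 19.7·4.9 = 96.53 kN/m²
Numerator = 10.3 + 96.53·cos²27.2°·tan24.4° = 10.3 + 96.53·0.7911·0.4536 = 44.939 kPa
Denominator = 96.53·sin27.2°·cos27.2° = 96.53·0.4571·0.8894 = 39.244 kPa
FS = 44.939 / 39.244 = 1.145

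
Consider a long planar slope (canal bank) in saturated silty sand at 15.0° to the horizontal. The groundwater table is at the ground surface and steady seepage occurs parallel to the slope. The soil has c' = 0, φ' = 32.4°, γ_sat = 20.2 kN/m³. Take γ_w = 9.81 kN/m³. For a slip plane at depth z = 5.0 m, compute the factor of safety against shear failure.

With seepage parallel to the slope and the water table at the surface, the effective normal stress on the slip plane uses the buoyant unit weight γ' = γ_sat − γ_w while the driving shear stress uses γ_sat:
FS = [c' + γ' z cos²β tanφ'] / [γ_sat z sinβ cosβ]
(For c' = 0 this reduces to FS = (γ'/γ_sat)·tanφ'/tanβ.)
γ' = 20.2 − 9.81 = 10.39 kN/m³
Numerator = 0.0 + 10.39·5.0·cos²15.0°·tan32.4° = 0.0 + 10.39·5.0·0.9330·0.6346 = 30.760 kPa
Denominator = 20.2·5.0·sin15.0°·cos15.0° = 20.2·5.0·0.2588·0.9659 = 25.250 kPa
FS = 30.760 / 25.250 = 1.218

FS = 1.22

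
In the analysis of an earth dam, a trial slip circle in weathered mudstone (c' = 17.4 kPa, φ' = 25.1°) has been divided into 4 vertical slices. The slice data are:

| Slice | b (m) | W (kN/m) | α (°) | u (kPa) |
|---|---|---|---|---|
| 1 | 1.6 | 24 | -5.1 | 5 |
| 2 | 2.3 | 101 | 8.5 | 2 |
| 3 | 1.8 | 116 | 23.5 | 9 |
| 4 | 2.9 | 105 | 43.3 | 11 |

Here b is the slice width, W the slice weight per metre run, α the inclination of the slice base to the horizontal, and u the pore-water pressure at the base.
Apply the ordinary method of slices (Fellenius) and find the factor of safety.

FS = 2.14

Ordinary method of slices: FS = Σ[c'·Δl_i + (W_i cosα_i − u_i·Δl_i)·tanφ'] / Σ W_i sinα_i, with Δl_i = b_i / cosα_i.
Slice 1: Δl = 1.6/cos(-5.1°) = 1.606 m; N'_1 = 24·cos(-5.1°) − 5·1.606 = 15.9; c'Δl = 27.95; W sinα = -2.1
Slice 2: Δl = 2.3/cos8.5° = 2.326 m; N'_2 = 101·cos8.5° − 2·2.326 = 95.2; c'Δl = 40.46; W sinα = 14.9
Slice 3: Δl = 1.8/cos23.5° = 1.963 m; N'_3 = 116·cos23.5° − 9·1.963 = 88.7; c'Δl = 34.15; W sinα = 46.3
Slice 4: Δl = 2.9/cos43.3° = 3.985 m; N'_4 = 105·cos43.3° − 11·3.985 = 32.6; c'Δl = 69.33; W sinα = 72.0
Σc'Δl = 171.9 kN/m; ΣN' = 232.4 kN/m; ΣW sinα = 131.1 kN/m
Resisting = 171.9 + 232.4·tan25.1° = 171.9 + 108.9 = 280.8 kN/m
FS = 280.8 / 131.1 = 2.142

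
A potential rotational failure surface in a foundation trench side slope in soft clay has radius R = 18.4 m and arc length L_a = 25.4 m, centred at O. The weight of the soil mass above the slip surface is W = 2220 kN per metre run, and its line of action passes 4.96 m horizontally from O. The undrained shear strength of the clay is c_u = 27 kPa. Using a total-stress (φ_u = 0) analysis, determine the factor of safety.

FS = 1.15

Taking moments about the centre O, the resisting moment is provided by the undrained shear strength acting along the arc:
M_R = c_u·L_a·R = 27·25.40·18.4 = 12618.7 kN·m/m
M_D = W·d = 2220·4.96 = 11011.2 kN·m/m
FS = M_R / M_D = 12618.7 / 11011.2 = 1.146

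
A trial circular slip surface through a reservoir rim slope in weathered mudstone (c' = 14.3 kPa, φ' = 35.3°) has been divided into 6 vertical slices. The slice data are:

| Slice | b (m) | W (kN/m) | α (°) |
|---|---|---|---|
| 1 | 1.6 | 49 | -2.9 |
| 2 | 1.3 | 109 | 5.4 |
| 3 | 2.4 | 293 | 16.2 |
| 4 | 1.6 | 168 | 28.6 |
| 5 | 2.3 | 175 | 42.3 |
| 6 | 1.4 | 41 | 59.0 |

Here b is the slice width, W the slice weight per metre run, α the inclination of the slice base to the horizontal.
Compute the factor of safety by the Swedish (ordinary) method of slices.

Ordinary method of slices: FS = Σ[c'·Δl_i + (W_i cosα_i)·tanφ'] / Σ W_i sinα_i, with Δl_i = b_i / cosα_i.
Slice 1: Δl = 1.6/cos(-2.9°) = 1.602 m; N'_1 = 49·cos(-2.9°) = 48.9; c'Δl = 22.91; W sinα = -2.5
Slice 2: Δl = 1.3/cos5.4° = 1.306 m; N'_2 = 109·cos5.4° = 108.5; c'Δl = 18.67; W sinα = 10.3
Slice 3: Δl = 2.4/cos16.2° = 2.499 m; N'_3 = 293·cos16.2° = 281.4; c'Δl = 35.74; W sinα = 81.7
Slice 4: Δl = 1.6/cos28.6° = 1.822 m; N'_4 = 168·cos28.6° = 147.5; c'Δl = 26.06; W sinα = 80.4
Slice 5: Δl = 2.3/cos42.3° = 3.110 m; N'_5 = 175·cos42.3° = 129.4; c'Δl = 44.47; W sinα = 117.8
Slice 6: Δl = 1.4/cos59.0° = 2.718 m; N'_6 = 41·cos59.0° = 21.1; c'Δl = 38.87; W sinα = 35.1
Σc'Δl = 186.7 kN/m; ΣN' = 736.9 kN/m; ΣW sinα = 322.9 kN/m
Resisting = 186.7 + 736.9·tan35.3° = 186.7 + 521.7 = 708.5 kN/m
FS = 708.5 / 322.9 = 2.194

FS = 2.19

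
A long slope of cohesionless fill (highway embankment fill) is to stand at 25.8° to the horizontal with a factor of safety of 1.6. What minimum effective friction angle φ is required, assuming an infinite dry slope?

φ = 37.7°

FS = tanφ/tanβ ⇒ tanφ = FS · tanβ = 1.6 · tan25.8° = 0.7735
φ = arctan(0.7735) = 37.72°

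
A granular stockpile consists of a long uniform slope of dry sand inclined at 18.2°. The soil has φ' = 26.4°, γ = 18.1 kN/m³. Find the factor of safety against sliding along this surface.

For a dry cohesionless infinite slope the factor of safety is FS = tanφ' / tanβ.
FS = tan26.4° / tan18.2° = 0.4964 / 0.3288 = 1.510

FS = 1.51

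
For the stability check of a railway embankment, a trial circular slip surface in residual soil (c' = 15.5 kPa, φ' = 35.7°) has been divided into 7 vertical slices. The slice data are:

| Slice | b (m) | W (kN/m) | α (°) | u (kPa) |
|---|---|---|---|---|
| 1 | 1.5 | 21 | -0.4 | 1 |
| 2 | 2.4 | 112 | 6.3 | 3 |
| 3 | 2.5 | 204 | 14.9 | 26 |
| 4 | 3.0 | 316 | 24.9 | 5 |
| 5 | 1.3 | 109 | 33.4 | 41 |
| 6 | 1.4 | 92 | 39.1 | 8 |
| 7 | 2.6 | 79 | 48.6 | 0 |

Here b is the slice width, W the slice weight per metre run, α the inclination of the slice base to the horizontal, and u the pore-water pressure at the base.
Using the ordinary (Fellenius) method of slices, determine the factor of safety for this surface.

FS = 1.97

Ordinary method of slices: FS = Σ[c'·Δl_i + (W_i cosα_i − u_i·Δl_i)·tanφ'] / Σ W_i sinα_i, with Δl_i = b_i / cosα_i.
Slice 1: Δl = 1.5/cos(-0.4°) = 1.500 m; N'_1 = 21·cos(-0.4°) − 1·1.500 = 19.5; c'Δl = 23.25; W sinα = -0.1
Slice 2: Δl = 2.4/cos6.3° = 2.415 m; N'_2 = 112·cos6.3° − 3·2.415 = 104.1; c'Δl = 37.43; W sinα = 12.3
Slice 3: Δl = 2.5/cos14.9° = 2.587 m; N'_3 = 204·cos14.9° − 26·2.587 = 129.9; c'Δl = 40.10; W sinα = 52.5
Slice 4: Δl = 3.0/cos24.9° = 3.307 m; N'_4 = 316·cos24.9° − 5·3.307 = 270.1; c'Δl = 51.27; W sinα = 133.0
Slice 5: Δl = 1.3/cos33.4° = 1.557 m; N'_5 = 109·cos33.4° − 41·1.557 = 27.2; c'Δl = 24.14; W sinα = 60.0
Slice 6: Δl = 1.4/cos39.1° = 1.804 m; N'_6 = 92·cos39.1° − 8·1.804 = 57.0; c'Δl = 27.96; W sinα = 58.0
Slice 7: Δl = 2.6/cos48.6° = 3.932 m; N'_7 = 79·cos48.6° − 0·3.932 = 52.2; c'Δl = 60.94; W sinα = 59.3
Σc'Δl = 265.1 kN/m; ΣN' = 659.9 kN/m; ΣW sinα = 374.9 kN/m
Resisting = 265.1 + 659.9·tan35.7° = 265.1 + 474.2 = 739.3 kN/m
FS = 739.3 / 374.9 = 1.972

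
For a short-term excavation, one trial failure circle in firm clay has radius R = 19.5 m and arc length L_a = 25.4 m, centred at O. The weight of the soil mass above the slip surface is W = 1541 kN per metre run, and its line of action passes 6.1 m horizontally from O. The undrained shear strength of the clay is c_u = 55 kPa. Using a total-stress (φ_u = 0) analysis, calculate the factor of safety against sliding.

FS = 2.90

Taking moments about the centre O, the resisting moment is provided by the undrained shear strength acting along the arc:
M_R = c_u·L_a·R = 55·25.40·19.5 = 27241.5 kN·m/m
M_D = W·d = 1541·6.1 = 9400.1 kN·m/m
FS = M_R / M_D = 27241.5 / 9400.1 = 2.898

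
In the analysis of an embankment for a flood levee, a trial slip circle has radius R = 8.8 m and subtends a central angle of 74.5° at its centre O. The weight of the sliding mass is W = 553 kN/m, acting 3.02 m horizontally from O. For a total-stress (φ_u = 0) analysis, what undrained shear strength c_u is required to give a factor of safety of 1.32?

FS = c_u·L_a·R / (W·d), so c_u = FS·W·d / (L_a·R).
Arc length L_a = R·θ = 8.8·(74.5°·π/180) = 8.8·1.3003 = 11.44 m
c_u = 1.32·553·3.02 / (11.44·8.8) = 2204.5 / 100.69 = 21.89 kPa

c_u = 21.9 kPa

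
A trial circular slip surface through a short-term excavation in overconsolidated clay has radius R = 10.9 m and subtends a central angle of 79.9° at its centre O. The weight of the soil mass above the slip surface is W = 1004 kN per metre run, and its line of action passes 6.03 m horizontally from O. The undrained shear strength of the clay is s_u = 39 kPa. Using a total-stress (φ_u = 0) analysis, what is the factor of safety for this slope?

Taking moments about the centre O, the resisting moment is provided by the undrained shear strength acting along the arc:
Arc length L_a = R·θ = 10.9·(79.9°·π/180) = 10.9·1.3945 = 15.20 m
M_R = s_u·L_a·R = 39·15.20·10.9 = 6461.6 kN·m/m
M_D = W·d = 1004·6.03 = 6054.1 kN·m/m
FS = M_R / M_D = 6461.6 / 6054.1 = 1.067

FS = 1.07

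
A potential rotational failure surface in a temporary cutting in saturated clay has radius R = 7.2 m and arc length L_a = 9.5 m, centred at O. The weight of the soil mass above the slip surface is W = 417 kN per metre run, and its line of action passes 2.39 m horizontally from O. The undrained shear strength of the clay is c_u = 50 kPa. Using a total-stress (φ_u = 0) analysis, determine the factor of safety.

FS = 3.43

Taking moments about the centre O, the resisting moment is provided by the undrained shear strength acting along the arc:
M_R = c_u·L_a·R = 50·9.50·7.2 = 3420.0 kN·m/m
M_D = W·d = 417·2.39 = 996.6 kN·m/m
FS = M_R / M_D = 3420.0 / 996.6 = 3.432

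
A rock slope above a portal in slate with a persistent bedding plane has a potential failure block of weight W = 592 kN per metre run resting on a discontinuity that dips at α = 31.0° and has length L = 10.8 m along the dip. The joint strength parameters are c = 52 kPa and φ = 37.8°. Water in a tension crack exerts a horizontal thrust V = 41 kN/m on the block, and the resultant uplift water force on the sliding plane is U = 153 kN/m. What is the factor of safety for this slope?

Resolving the block weight along and normal to the plane and applying the Mohr–Coulomb strength on the joint:
N' = W cosα − U − V sinα = 592·cos31.0° − 153 − 41·sin31.0° = 333.3 kN/m
Driving force T = W sinα + V cosα = 592·sin31.0° + 41·cos31.0° = 340.0 kN/m
Resisting force R = c·L + N'·tanφ = 52·10.8 + 333.3·tan37.8° = 561.6 + 258.6 = 820.2 kN/m
FS = R / T = 820.2 / 340.0 = 2.412

FS = 2.41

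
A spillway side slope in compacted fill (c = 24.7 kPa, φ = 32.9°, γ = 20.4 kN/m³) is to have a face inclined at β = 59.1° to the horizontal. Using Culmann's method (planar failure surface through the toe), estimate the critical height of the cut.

H_c = 33.96 m

Culmann's analysis gives the critical failure plane at α_cr = (β + φ)/2 = (59.1 + 32.9)/2 = 46.0°, and the critical height
H_c = (4c/γ) · sinβ cosφ / [1 − cos(β − φ)]
    = (4·24.7/20.4) · sin59.1°·cos32.9° / [1 − cos(26.2°)]
    = 4.843 · 0.8581·0.8396 / [1 − 0.8973]
    = 4.843 · 0.7204 / 0.1027
    = 33.96 m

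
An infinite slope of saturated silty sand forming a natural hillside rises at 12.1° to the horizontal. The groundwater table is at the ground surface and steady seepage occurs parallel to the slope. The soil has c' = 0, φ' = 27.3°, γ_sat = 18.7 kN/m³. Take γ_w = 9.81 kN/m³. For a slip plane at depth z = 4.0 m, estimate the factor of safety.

FS = 1.14

With seepage parallel to the slope and the water table at the surface, the effective normal stress on the slip plane uses the buoyant unit weight γ' = γ_sat − γ_w while the driving shear stress uses γ_sat:
FS = [c' + γ' z cos²β tanφ'] / [γ_sat z sinβ cosβ]
(For c' = 0 this reduces to FS = (γ'/γ_sat)·tanφ'/tanβ.)
γ' = 18.7 − 9.81 = 8.89 kN/m³
Numerator = 0.0 + 8.89·4.0·cos²12.1°·tan27.3° = 0.0 + 8.89·4.0·0.9561·0.5161 = 17.547 kPa
Denominator = 18.7·4.0·sin12.1°·cos12.1° = 18.7·4.0·0.2096·0.9778 = 15.331 kPa
FS = 17.547 / 15.331 = 1.145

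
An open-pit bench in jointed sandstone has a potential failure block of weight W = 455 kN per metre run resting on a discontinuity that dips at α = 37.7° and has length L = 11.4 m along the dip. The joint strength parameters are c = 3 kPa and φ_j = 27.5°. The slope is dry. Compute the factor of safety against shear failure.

FS = 0.80

Resolving the block weight along and normal to the plane and applying the Mohr–Coulomb strength on the joint:
N' = W cosα = 455·cos37.7° = 360.0 kN/m
Driving force T = W sinα = 455·sin37.7° = 278.2 kN/m
Resisting force R = c·L + N'·tanφ_j = 3·11.4 + 360.0·tan27.5° = 34.2 + 187.4 = 221.6 kN/m
FS = R / T = 221.6 / 278.2 = 0.796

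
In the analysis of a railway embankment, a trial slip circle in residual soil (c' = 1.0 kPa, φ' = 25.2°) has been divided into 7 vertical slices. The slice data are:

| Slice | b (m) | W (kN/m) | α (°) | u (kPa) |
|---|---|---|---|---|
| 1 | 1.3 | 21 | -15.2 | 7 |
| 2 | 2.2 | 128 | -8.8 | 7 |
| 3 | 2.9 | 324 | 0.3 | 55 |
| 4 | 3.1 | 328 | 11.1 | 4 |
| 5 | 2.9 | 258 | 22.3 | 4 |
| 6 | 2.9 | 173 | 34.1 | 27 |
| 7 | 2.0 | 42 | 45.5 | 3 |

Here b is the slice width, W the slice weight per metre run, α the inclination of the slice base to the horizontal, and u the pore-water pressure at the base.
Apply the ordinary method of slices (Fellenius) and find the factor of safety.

FS = 1.66

Ordinary method of slices: FS = Σ[c'·Δl_i + (W_i cosα_i − u_i·Δl_i)·tanφ'] / Σ W_i sinα_i, with Δl_i = b_i / cosα_i.
Slice 1: Δl = 1.3/cos(-15.2°) = 1.347 m; N'_1 = 21·cos(-15.2°) − 7·1.347 = 10.8; c'Δl = 1.35; W sinα = -5.5
Slice 2: Δl = 2.2/cos(-8.8°) = 2.226 m; N'_2 = 128·cos(-8.8°) − 7·2.226 = 110.9; c'Δl = 2.23; W sinα = -19.6
Slice 3: Δl = 2.9/cos0.3° = 2.900 m; N'_3 = 324·cos0.3° − 55·2.900 = 164.5; c'Δl = 2.90; W sinα = 1.7
Slice 4: Δl = 3.1/cos11.1° = 3.159 m; N'_4 = 328·cos11.1° − 4·3.159 = 309.2; c'Δl = 3.16; W sinα = 63.1
Slice 5: Δl = 2.9/cos22.3° = 3.134 m; N'_5 = 258·cos22.3° − 4·3.134 = 226.2; c'Δl = 3.13; W sinα = 97.9
Slice 6: Δl = 2.9/cos34.1° = 3.502 m; N'_6 = 173·cos34.1° − 27·3.502 = 48.7; c'Δl = 3.50; W sinα = 97.0
Slice 7: Δl = 2.0/cos45.5° = 2.853 m; N'_7 = 42·cos45.5° − 3·2.853 = 20.9; c'Δl = 2.85; W sinα = 30.0
Σc'Δl = 19.1 kN/m; ΣN' = 891.2 kN/m; ΣW sinα = 264.6 kN/m
Resisting = 19.1 + 891.2·tan25.2° = 19.1 + 419.4 = 438.5 kN/m
FS = 438.5 / 264.6 = 1.657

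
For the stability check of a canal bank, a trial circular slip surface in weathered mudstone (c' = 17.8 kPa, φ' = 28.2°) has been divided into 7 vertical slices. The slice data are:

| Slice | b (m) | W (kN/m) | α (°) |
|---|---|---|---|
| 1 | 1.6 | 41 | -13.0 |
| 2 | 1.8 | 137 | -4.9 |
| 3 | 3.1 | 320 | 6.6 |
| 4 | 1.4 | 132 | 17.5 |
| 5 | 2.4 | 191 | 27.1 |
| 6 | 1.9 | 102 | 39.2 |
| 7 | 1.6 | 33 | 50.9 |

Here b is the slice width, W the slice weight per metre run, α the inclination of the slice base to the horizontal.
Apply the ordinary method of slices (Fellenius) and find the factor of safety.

FS = 3.25

Ordinary method of slices: FS = Σ[c'·Δl_i + (W_i cosα_i)·tanφ'] / Σ W_i sinα_i, with Δl_i = b_i / cosα_i.
Slice 1: Δl = 1.6/cos(-13.0°) = 1.642 m; N'_1 = 41·cos(-13.0°) = 39.9; c'Δl = 29.23; W sinα = -9.2
Slice 2: Δl = 1.8/cos(-4.9°) = 1.807 m; N'_2 = 137·cos(-4.9°) = 136.5; c'Δl = 32.16; W sinα = -11.7
Slice 3: Δl = 3.1/cos6.6° = 3.121 m; N'_3 = 320·cos6.6° = 317.9; c'Δl = 55.55; W sinα = 36.8
Slice 4: Δl = 1.4/cos17.5° = 1.468 m; N'_4 = 132·cos17.5° = 125.9; c'Δl = 26.13; W sinα = 39.7
Slice 5: Δl = 2.4/cos27.1° = 2.696 m; N'_5 = 191·cos27.1° = 170.0; c'Δl = 47.99; W sinα = 87.0
Slice 6: Δl = 1.9/cos39.2° = 2.452 m; N'_6 = 102·cos39.2° = 79.0; c'Δl = 43.64; W sinα = 64.5
Slice 7: Δl = 1.6/cos50.9° = 2.537 m; N'_7 = 33·cos50.9° = 20.8; c'Δl = 45.16; W sinα = 25.6
Σc'Δl = 279.9 kN/m; ΣN' = 890.1 kN/m; ΣW sinα = 232.6 kN/m
Resisting = 279.9 + 890.1·tan28.2° = 279.9 + 477.3 = 757.1 kN/m
FS = 757.1 / 232.6 = 3.255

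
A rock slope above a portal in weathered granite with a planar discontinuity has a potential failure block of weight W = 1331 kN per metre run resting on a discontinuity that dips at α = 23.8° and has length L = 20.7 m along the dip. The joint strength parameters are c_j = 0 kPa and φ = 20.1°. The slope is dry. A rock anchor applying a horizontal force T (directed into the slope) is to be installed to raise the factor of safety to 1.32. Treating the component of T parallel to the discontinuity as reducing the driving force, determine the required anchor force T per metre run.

Resolving forces along and normal to the sliding plane, with the horizontal anchor force T adding T·sinα to the effective normal force and T·cosα acting up the plane against the driving force:
FS = [c_jL + (W cosα + T sinα) tanφ] / [W sinα − T cosα]
Without the anchor: N' = 1217.8 kN/m, driving T_d = 537.1 kN/m, resisting R = 0·20.7 + 1217.8·tan20.1° = 445.7 kN/m, FS = 0.83.
Setting FS = 1.32 and solving for T:
1.32·(537.1 − T cos23.8°) = 445.7 + T sin23.8°·tan20.1°
T·(sin23.8°·tan20.1° + 1.32·cos23.8°) = 1.32·537.1 − 445.7
T·(0.4035·0.3659 + 1.32·0.9150) = 709.0 − 445.7 = 263.3
T·1.3554 = 263.3
T = 194.3 kN/m

T = 194 kN/m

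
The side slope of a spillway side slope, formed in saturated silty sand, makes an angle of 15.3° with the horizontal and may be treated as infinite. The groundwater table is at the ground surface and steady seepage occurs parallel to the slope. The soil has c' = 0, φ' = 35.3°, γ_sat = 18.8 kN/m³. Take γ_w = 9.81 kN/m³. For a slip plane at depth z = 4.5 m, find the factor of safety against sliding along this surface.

With seepage parallel to the slope and the water table at the surface, the effective normal stress on the slip plane uses the buoyant unit weight γ' = γ_sat − γ_w while the driving shear stress uses γ_sat:
FS = [c' + γ' z cos²β tanφ'] / [γ_sat z sinβ cosβ]
(For c' = 0 this reduces to FS = (γ'/γ_sat)·tanφ'/tanβ.)
γ' = 18.8 − 9.81 = 8.99 kN/m³
Numerator = 0.0 + 8.99·4.5·cos²15.3°·tan35.3° = 0.0 + 8.99·4.5·0.9304·0.7080 = 26.649 kPa
Denominator = 18.8·4.5·sin15.3°·cos15.3° = 18.8·4.5·0.2639·0.9646 = 21.532 kPa
FS = 26.649 / 21.532 = 1.238

FS = 1.24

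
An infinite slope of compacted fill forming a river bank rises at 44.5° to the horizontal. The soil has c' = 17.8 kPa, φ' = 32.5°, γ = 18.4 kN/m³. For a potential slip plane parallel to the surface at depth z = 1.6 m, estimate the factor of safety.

FS = 1.86

For an infinite slope with a slip plane parallel to the surface (no pore pressure): FS = [c' + γz cos²β tanφ'] / [γz sinβ cosβ].
γz = 18.4·1.6 = 29.44 kN/m²
Numerator = 17.8 + 29.44·cos²44.5°·tan32.5° = 17.8 + 29.44·0.5087·0.6371 = 27.341 kPa
Denominator = 29.44·sin44.5°·cos44.5° = 29.44·0.7009·0.7133 = 14.718 kPa
FS = 27.341 / 14.718 = 1.858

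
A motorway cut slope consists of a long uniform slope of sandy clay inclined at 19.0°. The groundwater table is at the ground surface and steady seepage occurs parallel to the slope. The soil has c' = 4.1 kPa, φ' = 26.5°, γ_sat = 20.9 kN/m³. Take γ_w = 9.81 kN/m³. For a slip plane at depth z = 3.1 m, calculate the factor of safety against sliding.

FS = 0.97

With seepage parallel to the slope and the water table at the surface, the effective normal stress on the slip plane uses the buoyant unit weight γ' = γ_sat − γ_w while the driving shear stress uses γ_sat:
FS = [c' + γ' z cos²β tanφ'] / [γ_sat z sinβ cosβ]
γ' = 20.9 − 9.81 = 11.09 kN/m³
Numerator = 4.1 + 11.09·3.1·cos²19.0°·tan26.5° = 4.1 + 11.09·3.1·0.8940·0.4986 = 19.424 kPa
Denominator = 20.9·3.1·sin19.0°·cos19.0° = 20.9·3.1·0.3256·0.9455 = 19.944 kPa
FS = 19.424 / 19.944 = 0.974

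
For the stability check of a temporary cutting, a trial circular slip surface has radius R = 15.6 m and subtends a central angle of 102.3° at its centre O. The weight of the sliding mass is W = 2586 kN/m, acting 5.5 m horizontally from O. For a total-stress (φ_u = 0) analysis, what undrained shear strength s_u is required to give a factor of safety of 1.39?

s_u = 45.5 kPa

FS = s_u·L_a·R / (W·d), so s_u = FS·W·d / (L_a·R).
Arc length L_a = R·θ = 15.6·(102.3°·π/180) = 15.6·1.7855 = 27.85 m
s_u = 1.39·2586·5.5 / (27.85·15.6) = 19770.0 / 434.51 = 45.50 kPa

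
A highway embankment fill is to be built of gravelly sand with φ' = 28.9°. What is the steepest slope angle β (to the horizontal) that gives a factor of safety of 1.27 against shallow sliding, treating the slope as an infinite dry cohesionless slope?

For an infinite dry cohesionless slope FS = tanφ'/tanβ, so tanβ = tanφ' / FS.
tanβ = tan28.9° / 1.27 = 0.5520 / 1.27 = 0.4347
β = arctan(0.4347) = 23.49°

β = 23.5°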